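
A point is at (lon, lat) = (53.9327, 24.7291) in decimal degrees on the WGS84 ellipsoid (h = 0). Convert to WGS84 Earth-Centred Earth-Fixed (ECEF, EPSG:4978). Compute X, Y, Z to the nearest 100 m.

WGS84: a = 6378137 m, e² = 0.006694380; N(φ) = a/√(1−e²sin²φ) = 6381876.304 m.
X = (N+h)·cosφ·cosλ = 3412680.638 m; Y = (N+h)·cosφ·sinλ = 4685568.176 m; Z = (N(1−e²)+h)·sinφ = 2651848.254 m.

X 3412700 m, Y 4685600 m, Z 2651800 m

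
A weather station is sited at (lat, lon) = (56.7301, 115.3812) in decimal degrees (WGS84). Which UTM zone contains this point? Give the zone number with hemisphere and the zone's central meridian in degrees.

Zone 50N, central meridian 117°

UTM zone = ⌊(λ + 180)/6⌋ + 1; 115.3812° ∈ [114°, 120°) → zone 50.
Hemisphere: N (φ ≥ 0).
Central meridian λ₀ = 6×50 − 183 = 117°.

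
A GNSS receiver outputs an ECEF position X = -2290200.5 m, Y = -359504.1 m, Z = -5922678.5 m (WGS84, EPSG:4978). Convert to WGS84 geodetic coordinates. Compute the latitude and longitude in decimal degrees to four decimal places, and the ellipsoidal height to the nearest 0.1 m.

λ = atan2(Y, X) = -171.07879889°; p = √(X²+Y²) = 2318245.4 m.
Bowring's method on WGS84 (a = 6378137 m, b = 6356752.314 m) gives φ = -68.75400017°, h = 637.746 m.

lat -68.7540°, lon -171.0788°, h 637.7 m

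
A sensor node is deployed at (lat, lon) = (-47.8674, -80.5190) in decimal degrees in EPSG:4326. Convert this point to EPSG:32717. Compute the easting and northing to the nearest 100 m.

E 536000 m, N 4698300 m

Zone 17 central meridian λ₀ = 6×17 − 183 = -81°; Δλ = +0.4810°.
Transverse Mercator on WGS84 with k₀ = 0.9996 gives E = 535972.245 m, N = 4698325.566 m.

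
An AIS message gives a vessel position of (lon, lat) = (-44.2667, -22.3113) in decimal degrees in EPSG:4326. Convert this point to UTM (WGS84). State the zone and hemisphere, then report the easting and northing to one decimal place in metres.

Zone 23S: E 575527.0 m, N 7532532.3 m

Longitude -44.2667° lies in the 6° band [-48°, -42°), giving zone 23; latitude is south of the equator, so 23S.
Zone 23 central meridian λ₀ = 6×23 − 183 = -45°; Δλ = +0.7333°.
Transverse Mercator on WGS84 with k₀ = 0.9996 gives E = 575527.011 m, N = 7532532.348 m.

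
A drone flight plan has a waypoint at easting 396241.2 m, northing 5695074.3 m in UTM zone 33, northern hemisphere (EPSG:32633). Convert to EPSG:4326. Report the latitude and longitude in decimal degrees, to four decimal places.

Zone 33N: λ₀ = 15°, k₀ = 0.9996, false easting 500000 m.
Meridian distance M = (N − FN)/k₀ = 5697353.2 m.
Inverse transverse Mercator on WGS84 gives φ = 51.39740006°, λ = 13.50850015°.

lat 51.3974°, lon 13.5085°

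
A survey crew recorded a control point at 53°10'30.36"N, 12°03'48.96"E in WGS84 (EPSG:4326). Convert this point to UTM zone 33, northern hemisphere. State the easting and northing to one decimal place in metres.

Zone 33 central meridian λ₀ = 6×33 − 183 = 15°; Δλ = -2.9364°.
Transverse Mercator on WGS84 with k₀ = 0.9996 gives E = 303759.431 m, N = 5895776.055 m.

E 303759.4 m, N 5895776.1 m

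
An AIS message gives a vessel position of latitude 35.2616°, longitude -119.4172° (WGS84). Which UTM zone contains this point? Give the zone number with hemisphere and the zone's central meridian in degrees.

Zone 11N, central meridian -117°

UTM zone = ⌊(λ + 180)/6⌋ + 1; -119.4172° ∈ [-120°, -114°) → zone 11.
Hemisphere: N (φ ≥ 0).
Central meridian λ₀ = 6×11 − 183 = -117°.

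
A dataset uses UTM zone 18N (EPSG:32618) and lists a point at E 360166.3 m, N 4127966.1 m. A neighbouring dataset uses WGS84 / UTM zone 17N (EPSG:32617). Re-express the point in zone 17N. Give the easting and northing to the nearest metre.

UTM 18N → geographic: φ = 37.28779999°, λ = -76.57749990°.
UTM 17N (λ₀ = -81°) forward: E = 892112.964 m, N = 4135978.038 m.

E 892113 m, N 4135978 m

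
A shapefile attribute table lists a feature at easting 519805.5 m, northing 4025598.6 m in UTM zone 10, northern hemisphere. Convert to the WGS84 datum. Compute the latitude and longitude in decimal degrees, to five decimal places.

Zone 10N: λ₀ = -123°, k₀ = 0.9996, false easting 500000 m.
Meridian distance M = (N − FN)/k₀ = 4027209.5 m.
Inverse transverse Mercator on WGS84 gives φ = 36.37529956°, λ = -122.77919975°.

lat 36.37530°, lon -122.77920°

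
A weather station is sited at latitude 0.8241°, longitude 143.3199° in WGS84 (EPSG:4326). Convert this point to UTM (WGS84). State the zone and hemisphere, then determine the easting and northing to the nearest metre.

Zone 54N: E 758191 m, N 91163 m

Longitude 143.3199° lies in the 6° band [138°, 144°), giving zone 54; latitude is north of the equator, so 54N.
Zone 54 central meridian λ₀ = 6×54 − 183 = 141°; Δλ = +2.3199°.
Transverse Mercator on WGS84 with k₀ = 0.9996 gives E = 758191.267 m, N = 91163.085 m.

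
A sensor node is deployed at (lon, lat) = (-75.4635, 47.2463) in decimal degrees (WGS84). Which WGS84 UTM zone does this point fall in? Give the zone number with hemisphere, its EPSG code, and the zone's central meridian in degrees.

UTM zone = ⌊(λ + 180)/6⌋ + 1; -75.4635° ∈ [-78°, -72°) → zone 18.
Hemisphere: N (φ ≥ 0).
Central meridian λ₀ = 6×18 − 183 = -75°.
EPSG code: 32618.

Zone 18N (EPSG:32618), central meridian -75°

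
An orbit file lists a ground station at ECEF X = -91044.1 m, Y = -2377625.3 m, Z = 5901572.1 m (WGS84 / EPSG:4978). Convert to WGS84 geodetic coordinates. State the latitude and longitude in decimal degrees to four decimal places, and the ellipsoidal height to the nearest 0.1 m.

lat 68.1750°, lon -92.1929°, h 3441.5 m

λ = atan2(Y, X) = -92.19290034°; p = √(X²+Y²) = 2379367.8 m.
Bowring's method on WGS84 (a = 6378137 m, b = 6356752.314 m) gives φ = 68.17499986°, h = 3441.489 m.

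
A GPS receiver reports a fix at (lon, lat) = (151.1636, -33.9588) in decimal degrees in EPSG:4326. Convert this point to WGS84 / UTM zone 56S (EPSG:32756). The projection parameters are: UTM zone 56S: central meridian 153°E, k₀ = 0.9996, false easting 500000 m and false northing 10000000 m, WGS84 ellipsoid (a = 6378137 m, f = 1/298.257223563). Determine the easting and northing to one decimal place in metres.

Zone 56 central meridian λ₀ = 6×56 − 183 = 153°; Δλ = -1.8364°.
Transverse Mercator on WGS84 with k₀ = 0.9996 gives E = 330319.599 m, N = 6240892.915 m.

E 330319.6 m, N 6240892.9 m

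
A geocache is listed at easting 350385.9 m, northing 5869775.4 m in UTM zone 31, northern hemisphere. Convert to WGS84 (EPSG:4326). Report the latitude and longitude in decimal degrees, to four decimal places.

Zone 31N: λ₀ = 3°, k₀ = 0.9996, false easting 500000 m.
Meridian distance M = (N − FN)/k₀ = 5872124.2 m.
Inverse transverse Mercator on WGS84 gives φ = 52.95669987°, λ = 0.77270032°.

lat 52.9567°, lon 0.7727°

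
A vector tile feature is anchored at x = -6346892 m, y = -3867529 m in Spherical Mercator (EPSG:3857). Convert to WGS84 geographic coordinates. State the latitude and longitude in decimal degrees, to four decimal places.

R = 6378137 m. λ = x/R = -57.01510090°.
φ = 2·arctan(exp(y/R)) − 90° = 2·arctan(0.54533) − 90° = -32.79049816°.

lat -32.7905°, lon -57.0151°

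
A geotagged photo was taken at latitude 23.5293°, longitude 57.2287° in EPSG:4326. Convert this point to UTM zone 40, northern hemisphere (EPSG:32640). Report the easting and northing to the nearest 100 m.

Zone 40 central meridian λ₀ = 6×40 − 183 = 57°; Δλ = +0.2287°.
Transverse Mercator on WGS84 with k₀ = 0.9996 gives E = 523345.188 m, N = 2602133.690 m.

E 523300 m, N 2602100 m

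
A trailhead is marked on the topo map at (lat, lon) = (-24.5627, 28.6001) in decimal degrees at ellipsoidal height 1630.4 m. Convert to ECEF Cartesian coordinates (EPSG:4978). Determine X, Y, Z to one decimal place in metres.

WGS84: a = 6378137 m, e² = 0.006694380; N(φ) = a/√(1−e²sin²φ) = 6381829.222 m.
X = (N+h)·cosφ·cosλ = 5097389.314 m; Y = (N+h)·cosφ·sinλ = 2779198.416 m; Z = (N(1−e²)+h)·sinφ = -2635773.351 m.

X 5097389.3 m, Y 2779198.4 m, Z -2635773.4 m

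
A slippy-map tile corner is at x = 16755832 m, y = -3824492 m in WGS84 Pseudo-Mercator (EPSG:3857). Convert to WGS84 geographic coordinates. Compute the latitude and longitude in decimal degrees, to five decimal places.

R = 6378137 m. λ = x/R = 150.52019984°.
φ = 2·arctan(exp(y/R)) − 90° = 2·arctan(0.54902) − 90° = -32.46490090°.

lat -32.46490°, lon 150.52020°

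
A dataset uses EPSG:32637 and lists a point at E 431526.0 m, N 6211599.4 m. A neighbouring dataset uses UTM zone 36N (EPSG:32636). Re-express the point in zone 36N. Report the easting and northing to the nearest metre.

UTM 37N → geographic: φ = 56.04469963°, λ = 37.90079964°.
UTM 36N (λ₀ = 33°) forward: E = 805159.137 m, N = 6221890.694 m.

E 805159 m, N 6221891 m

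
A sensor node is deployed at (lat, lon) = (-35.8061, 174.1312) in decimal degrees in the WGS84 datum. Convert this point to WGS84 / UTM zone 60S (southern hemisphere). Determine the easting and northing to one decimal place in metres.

E 240776.0 m, N 6033758.9 m

Zone 60 central meridian λ₀ = 6×60 − 183 = 177°; Δλ = -2.8688°.
Transverse Mercator on WGS84 with k₀ = 0.9996 gives E = 240775.968 m, N = 6033758.944 m.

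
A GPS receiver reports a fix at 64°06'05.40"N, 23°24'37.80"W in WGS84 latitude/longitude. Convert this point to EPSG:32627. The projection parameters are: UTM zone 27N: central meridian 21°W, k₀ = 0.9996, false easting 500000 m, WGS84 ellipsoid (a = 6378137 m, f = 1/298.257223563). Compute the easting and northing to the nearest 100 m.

E 382500 m, N 7110500 m

Zone 27 central meridian λ₀ = 6×27 − 183 = -21°; Δλ = -2.4105°.
Transverse Mercator on WGS84 with k₀ = 0.9996 gives E = 382546.518 m, N = 7110547.688 m.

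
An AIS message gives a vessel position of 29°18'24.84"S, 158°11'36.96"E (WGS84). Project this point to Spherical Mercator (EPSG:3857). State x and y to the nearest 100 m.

Web Mercator is spherical with R = a = 6378137 m.
x = R·λ = 6378137 × 2.760999176 = 17610030.999 m.
y = R·ln tan(π/4 + φ/2) = 6378137 × -0.535386088 = -3414765.820 m.

x 17610000 m, y -3414800 m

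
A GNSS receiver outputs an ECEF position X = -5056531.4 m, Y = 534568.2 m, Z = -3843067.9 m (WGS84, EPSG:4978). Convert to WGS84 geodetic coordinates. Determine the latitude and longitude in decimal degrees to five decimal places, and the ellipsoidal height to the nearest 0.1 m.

lat -37.26750°, lon 173.96520°, h 3314.9 m

λ = atan2(Y, X) = 173.96520001°; p = √(X²+Y²) = 5084709.7 m.
Bowring's method on WGS84 (a = 6378137 m, b = 6356752.314 m) gives φ = -37.26749979°, h = 3314.919 m.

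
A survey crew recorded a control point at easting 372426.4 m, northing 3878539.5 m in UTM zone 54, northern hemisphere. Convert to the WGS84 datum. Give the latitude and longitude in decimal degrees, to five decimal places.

lat 35.04150°, lon 139.60130°

Zone 54N: λ₀ = 141°, k₀ = 0.9996, false easting 500000 m.
Meridian distance M = (N − FN)/k₀ = 3880091.5 m.
Inverse transverse Mercator on WGS84 gives φ = 35.04150045°, λ = 139.60129965°.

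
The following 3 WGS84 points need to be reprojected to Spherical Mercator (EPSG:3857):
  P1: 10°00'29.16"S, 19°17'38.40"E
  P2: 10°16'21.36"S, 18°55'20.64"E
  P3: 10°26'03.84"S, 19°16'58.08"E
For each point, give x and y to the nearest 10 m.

P1: x 2147800 m, y -1119810 m; P2: x 2106430 m, y -1149720 m; P3: x 2146550 m, y -1168030 m

Web Mercator: x = R·λ, y = R·ln tan(π/4+φ/2), R = 6378137 m.
P1 (-10.0081°, 19.2940°) → (2147798.255, -1119805.584) m.
P2 (-10.2726°, 18.9224°) → (2106431.933, -1149716.848) m.
P3 (-10.4344°, 19.2828°) → (2146551.477, -1168026.472) m.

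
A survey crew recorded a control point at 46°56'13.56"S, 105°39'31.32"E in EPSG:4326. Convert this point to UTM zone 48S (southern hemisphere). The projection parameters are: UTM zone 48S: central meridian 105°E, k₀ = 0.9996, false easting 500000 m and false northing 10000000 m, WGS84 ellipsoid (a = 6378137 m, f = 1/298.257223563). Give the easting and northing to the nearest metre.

E 550137 m, N 4801615 m

Zone 48 central meridian λ₀ = 6×48 − 183 = 105°; Δλ = +0.6587°.
Transverse Mercator on WGS84 with k₀ = 0.9996 gives E = 550136.714 m, N = 4801615.137 m.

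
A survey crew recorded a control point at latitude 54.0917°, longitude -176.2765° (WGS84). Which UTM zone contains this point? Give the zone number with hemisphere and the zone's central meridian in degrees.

UTM zone = ⌊(λ + 180)/6⌋ + 1; -176.2765° ∈ [-180°, -174°) → zone 1.
Hemisphere: N (φ ≥ 0).
Central meridian λ₀ = 6×1 − 183 = -177°.

Zone 1N, central meridian -177°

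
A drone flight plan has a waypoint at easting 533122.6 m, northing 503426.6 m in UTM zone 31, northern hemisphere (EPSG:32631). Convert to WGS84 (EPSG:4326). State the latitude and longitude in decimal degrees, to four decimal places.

Zone 31N: λ₀ = 3°, k₀ = 0.9996, false easting 500000 m.
Meridian distance M = (N − FN)/k₀ = 503628.1 m.
Inverse transverse Mercator on WGS84 gives φ = 4.55450016°, λ = 3.29859972°.

lat 4.5545°, lon 3.2986°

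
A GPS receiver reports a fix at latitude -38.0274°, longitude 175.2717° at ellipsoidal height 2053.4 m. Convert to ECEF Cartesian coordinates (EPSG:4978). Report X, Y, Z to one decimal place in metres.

WGS84: a = 6378137 m, e² = 0.006694380; N(φ) = a/√(1−e²sin²φ) = 6386254.420 m.
X = (N+h)·cosφ·cosλ = -5015048.301 m; Y = (N+h)·cosφ·sinλ = 414805.943 m; Z = (N(1−e²)+h)·sinφ = -3909105.079 m.

X -5015048.3 m, Y 414805.9 m, Z -3909105.1 m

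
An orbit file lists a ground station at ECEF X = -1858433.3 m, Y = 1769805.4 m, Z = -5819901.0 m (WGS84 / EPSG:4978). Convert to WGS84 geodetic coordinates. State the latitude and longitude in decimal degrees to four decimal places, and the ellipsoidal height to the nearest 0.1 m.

λ = atan2(Y, X) = 136.39930016°; p = √(X²+Y²) = 2566317.5 m.
Bowring's method on WGS84 (a = 6378137 m, b = 6356752.314 m) gives φ = -66.34639972°, h = 381.212 m.

lat -66.3464°, lon 136.3993°, h 381.2 m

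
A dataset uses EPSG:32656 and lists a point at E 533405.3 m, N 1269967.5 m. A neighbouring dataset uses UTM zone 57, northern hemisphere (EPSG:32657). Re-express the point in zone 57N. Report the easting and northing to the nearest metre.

E -121905 m, N 1276119 m

UTM 56N → geographic: φ = 11.48809964°, λ = 153.30630020°.
UTM 57N (λ₀ = 159°) forward: E = -121905.178 m, N = 1276119.067 m.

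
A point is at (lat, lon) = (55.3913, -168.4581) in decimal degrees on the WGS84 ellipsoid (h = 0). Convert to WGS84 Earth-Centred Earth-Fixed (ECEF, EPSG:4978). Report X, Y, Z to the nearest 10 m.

X -3557400 m, Y -726470 m, Z 5226250 m

WGS84: a = 6378137 m, e² = 0.006694380; N(φ) = a/√(1−e²sin²φ) = 6392648.322 m.
X = (N+h)·cosφ·cosλ = -3557404.143 m; Y = (N+h)·cosφ·sinλ = -726471.645 m; Z = (N(1−e²)+h)·sinφ = 5226247.788 m.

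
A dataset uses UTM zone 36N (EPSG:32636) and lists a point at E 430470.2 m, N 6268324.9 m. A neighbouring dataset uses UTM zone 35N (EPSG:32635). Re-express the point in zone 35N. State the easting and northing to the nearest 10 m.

E 799160 m, N 6278370 m

UTM 36N → geographic: φ = 56.55410010°, λ = 31.86890051°.
UTM 35N (λ₀ = 27°) forward: E = 799162.199 m, N = 6278368.778 m.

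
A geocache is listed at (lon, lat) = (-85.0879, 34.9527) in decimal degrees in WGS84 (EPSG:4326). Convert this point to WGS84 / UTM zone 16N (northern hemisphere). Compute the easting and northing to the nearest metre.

E 674594 m, N 3869467 m

Zone 16 central meridian λ₀ = 6×16 − 183 = -87°; Δλ = +1.9121°.
Transverse Mercator on WGS84 with k₀ = 0.9996 gives E = 674593.864 m, N = 3869467.098 m.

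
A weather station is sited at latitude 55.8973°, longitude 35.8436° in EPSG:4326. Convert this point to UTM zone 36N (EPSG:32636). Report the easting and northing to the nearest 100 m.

E 677800 m, N 6198300 m

Zone 36 central meridian λ₀ = 6×36 − 183 = 33°; Δλ = +2.8436°.
Transverse Mercator on WGS84 with k₀ = 0.9996 gives E = 677792.048 m, N = 6198303.901 m.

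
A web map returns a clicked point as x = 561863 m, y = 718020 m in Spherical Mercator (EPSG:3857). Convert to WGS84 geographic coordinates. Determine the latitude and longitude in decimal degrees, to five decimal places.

lat 6.43650°, lon 5.04730°

R = 6378137 m. λ = x/R = 5.04730120°.
φ = 2·arctan(exp(y/R)) − 90° = 2·arctan(1.11916) − 90° = 6.43650257°.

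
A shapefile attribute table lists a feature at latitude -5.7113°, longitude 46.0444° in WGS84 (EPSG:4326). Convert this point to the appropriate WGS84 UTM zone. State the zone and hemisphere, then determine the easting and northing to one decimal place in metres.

Longitude 46.0444° lies in the 6° band [42°, 48°), giving zone 38; latitude is south of the equator, so 38S.
Zone 38 central meridian λ₀ = 6×38 − 183 = 45°; Δλ = +1.0444°.
Transverse Mercator on WGS84 with k₀ = 0.9996 gives E = 615648.826 m, N = 9368603.891 m.

Zone 38S: E 615648.8 m, N 9368603.9 m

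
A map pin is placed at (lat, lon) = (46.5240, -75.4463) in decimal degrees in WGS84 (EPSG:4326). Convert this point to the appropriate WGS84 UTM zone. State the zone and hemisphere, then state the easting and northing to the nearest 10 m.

Zone 18N: E 465770 m, N 5152370 m

Longitude -75.4463° lies in the 6° band [-78°, -72°), giving zone 18; latitude is north of the equator, so 18N.
Zone 18 central meridian λ₀ = 6×18 − 183 = -75°; Δλ = -0.4463°.
Transverse Mercator on WGS84 with k₀ = 0.9996 gives E = 465769.647 m, N = 5152366.910 m.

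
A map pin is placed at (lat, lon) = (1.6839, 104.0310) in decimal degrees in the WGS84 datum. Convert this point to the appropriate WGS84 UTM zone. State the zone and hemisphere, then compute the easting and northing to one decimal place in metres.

Longitude 104.0310° lies in the 6° band [102°, 108°), giving zone 48; latitude is north of the equator, so 48N.
Zone 48 central meridian λ₀ = 6×48 − 183 = 105°; Δλ = -0.9690°.
Transverse Mercator on WGS84 with k₀ = 0.9996 gives E = 392215.649 m, N = 186148.868 m.

Zone 48N: E 392215.6 m, N 186148.9 m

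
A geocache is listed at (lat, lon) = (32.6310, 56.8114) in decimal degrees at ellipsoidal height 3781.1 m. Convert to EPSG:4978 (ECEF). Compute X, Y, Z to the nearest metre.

X 2944905 m, Y 4502241 m, Z 3421605 m

WGS84: a = 6378137 m, e² = 0.006694380; N(φ) = a/√(1−e²sin²φ) = 6384353.576 m.
X = (N+h)·cosφ·cosλ = 2944904.832 m; Y = (N+h)·cosφ·sinλ = 4502241.160 m; Z = (N(1−e²)+h)·sinφ = 3421605.452 m.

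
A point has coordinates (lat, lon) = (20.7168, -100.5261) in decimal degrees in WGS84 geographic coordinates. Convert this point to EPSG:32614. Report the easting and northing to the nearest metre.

Zone 14 central meridian λ₀ = 6×14 − 183 = -99°; Δλ = -1.5261°.
Transverse Mercator on WGS84 with k₀ = 0.9996 gives E = 341082.812 m, N = 2291554.441 m.

E 341083 m, N 2291554 m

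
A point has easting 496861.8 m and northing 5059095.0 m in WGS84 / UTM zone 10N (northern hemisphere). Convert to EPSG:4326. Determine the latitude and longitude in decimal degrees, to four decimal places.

lat 45.6854°, lon -123.0403°

Zone 10N: λ₀ = -123°, k₀ = 0.9996, false easting 500000 m.
Meridian distance M = (N − FN)/k₀ = 5061119.4 m.
Inverse transverse Mercator on WGS84 gives φ = 45.68539972°, λ = -123.04030051°.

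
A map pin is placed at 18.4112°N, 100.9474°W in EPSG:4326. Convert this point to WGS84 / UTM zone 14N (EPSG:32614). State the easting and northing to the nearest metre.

Zone 14 central meridian λ₀ = 6×14 − 183 = -99°; Δλ = -1.9474°.
Transverse Mercator on WGS84 with k₀ = 0.9996 gives E = 294294.315 m, N = 2036784.486 m.

E 294294 m, N 2036784 m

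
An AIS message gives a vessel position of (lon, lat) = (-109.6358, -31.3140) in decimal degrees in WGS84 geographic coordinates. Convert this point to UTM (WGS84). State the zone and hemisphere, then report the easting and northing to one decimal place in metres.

Longitude -109.6358° lies in the 6° band [-114°, -108°), giving zone 12; latitude is south of the equator, so 12S.
Zone 12 central meridian λ₀ = 6×12 − 183 = -111°; Δλ = +1.3642°.
Transverse Mercator on WGS84 with k₀ = 0.9996 gives E = 629811.789 m, N = 6534794.852 m.

Zone 12S: E 629811.8 m, N 6534794.9 m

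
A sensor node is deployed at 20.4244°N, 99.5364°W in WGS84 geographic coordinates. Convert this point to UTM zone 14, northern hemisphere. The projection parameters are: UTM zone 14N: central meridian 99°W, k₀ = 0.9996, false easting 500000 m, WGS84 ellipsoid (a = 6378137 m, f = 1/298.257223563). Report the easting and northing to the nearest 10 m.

E 444040 m, N 2258540 m

Zone 14 central meridian λ₀ = 6×14 − 183 = -99°; Δλ = -0.5364°.
Transverse Mercator on WGS84 with k₀ = 0.9996 gives E = 444041.044 m, N = 2258537.957 m.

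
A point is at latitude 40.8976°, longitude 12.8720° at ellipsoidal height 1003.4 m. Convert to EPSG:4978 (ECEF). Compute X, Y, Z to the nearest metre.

WGS84: a = 6378137 m, e² = 0.006694380; N(φ) = a/√(1−e²sin²φ) = 6387307.794 m.
X = (N+h)·cosφ·cosλ = 4707455.435 m; Y = (N+h)·cosφ·sinλ = 1075730.323 m; Z = (N(1−e²)+h)·sinφ = 4154491.053 m.

X 4707455 m, Y 1075730 m, Z 4154491 m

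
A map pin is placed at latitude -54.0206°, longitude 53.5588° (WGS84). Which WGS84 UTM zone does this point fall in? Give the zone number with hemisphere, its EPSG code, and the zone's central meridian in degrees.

Zone 39S (EPSG:32739), central meridian 51°

UTM zone = ⌊(λ + 180)/6⌋ + 1; 53.5588° ∈ [48°, 54°) → zone 39.
Hemisphere: S (φ < 0).
Central meridian λ₀ = 6×39 − 183 = 51°.
EPSG code: 32739.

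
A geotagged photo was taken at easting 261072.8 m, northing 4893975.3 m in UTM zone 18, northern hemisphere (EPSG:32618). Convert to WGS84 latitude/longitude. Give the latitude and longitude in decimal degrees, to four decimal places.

Zone 18N: λ₀ = -75°, k₀ = 0.9996, false easting 500000 m.
Meridian distance M = (N − FN)/k₀ = 4895933.7 m.
Inverse transverse Mercator on WGS84 gives φ = 44.15990043°, λ = -77.98809942°.

lat 44.1599°, lon -77.9881°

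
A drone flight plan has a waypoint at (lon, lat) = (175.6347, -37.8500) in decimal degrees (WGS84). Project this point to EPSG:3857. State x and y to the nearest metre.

Web Mercator is spherical with R = a = 6378137 m.
x = R·λ = 6378137 × 3.065403796 = 19551565.370 m.
y = R·ln tan(π/4 + φ/2) = 6378137 × -0.714669105 = -4558257.461 m.

x 19551565 m, y -4558257 m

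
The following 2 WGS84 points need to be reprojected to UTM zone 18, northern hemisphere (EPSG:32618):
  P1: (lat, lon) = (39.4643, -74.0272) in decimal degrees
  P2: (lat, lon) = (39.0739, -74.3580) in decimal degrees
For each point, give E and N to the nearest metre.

UTM zone 18N: λ₀ = -75°, k₀ = 0.9996.
P1 (39.4643°, -74.0272°) → (583683.938, 4368754.074) m.
P2 (39.0739°, -74.3580°) → (555534.273, 4325173.515) m.

P1: E 583684 m, N 4368754 m; P2: E 555534 m, N 4325174 m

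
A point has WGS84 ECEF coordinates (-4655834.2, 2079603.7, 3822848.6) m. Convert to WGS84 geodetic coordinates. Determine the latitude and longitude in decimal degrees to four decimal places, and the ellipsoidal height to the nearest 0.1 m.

lat 37.0437°, lon 155.9313°, h 2628.3 m

λ = atan2(Y, X) = 155.93129971°; p = √(X²+Y²) = 5099170.9 m.
Bowring's method on WGS84 (a = 6378137 m, b = 6356752.314 m) gives φ = 37.04369999°, h = 2628.346 m.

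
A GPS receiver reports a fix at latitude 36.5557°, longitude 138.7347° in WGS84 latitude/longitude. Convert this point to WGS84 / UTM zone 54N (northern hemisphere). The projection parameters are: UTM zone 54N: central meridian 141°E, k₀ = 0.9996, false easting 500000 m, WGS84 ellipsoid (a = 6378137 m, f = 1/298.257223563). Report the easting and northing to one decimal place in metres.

Zone 54 central meridian λ₀ = 6×54 − 183 = 141°; Δλ = -2.2653°.
Transverse Mercator on WGS84 with k₀ = 0.9996 gives E = 297260.375 m, N = 4047974.385 m.

E 297260.4 m, N 4047974.4 m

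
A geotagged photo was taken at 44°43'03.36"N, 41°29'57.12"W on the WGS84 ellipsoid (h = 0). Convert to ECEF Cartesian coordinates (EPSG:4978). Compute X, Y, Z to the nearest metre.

WGS84: a = 6378137 m, e² = 0.006694380; N(φ) = a/√(1−e²sin²φ) = 6388732.540 m.
X = (N+h)·cosφ·cosλ = 3400096.596 m; Y = (N+h)·cosφ·sinλ = -3008066.727 m; Z = (N(1−e²)+h)·sinφ = 4465102.796 m.

X 3400097 m, Y -3008067 m, Z 4465103 m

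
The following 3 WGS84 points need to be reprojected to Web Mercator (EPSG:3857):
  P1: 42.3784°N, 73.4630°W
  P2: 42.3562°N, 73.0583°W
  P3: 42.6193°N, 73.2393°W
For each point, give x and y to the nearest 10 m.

Web Mercator: x = R·λ, y = R·ln tan(π/4+φ/2), R = 6378137 m.
P1 (42.3784°, -73.4630°) → (-8177863.752, 5217831.548) m.
P2 (42.3562°, -73.0583°) → (-8132812.754, 5214486.720) m.
P3 (42.6193°, -73.2393°) → (-8152961.582, 5254203.784) m.

P1: x -8177860 m, y 5217830 m; P2: x -8132810 m, y 5214490 m; P3: x -8152960 m, y 5254200 m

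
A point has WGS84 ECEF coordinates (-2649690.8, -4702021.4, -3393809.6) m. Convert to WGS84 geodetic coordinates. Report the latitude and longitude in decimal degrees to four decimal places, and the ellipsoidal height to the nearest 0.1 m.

λ = atan2(Y, X) = -119.40220029°; p = √(X²+Y²) = 5397209.1 m.
Bowring's method on WGS84 (a = 6378137 m, b = 6356752.314 m) gives φ = -32.33560003°, h = 3507.959 m.

lat -32.3356°, lon -119.4022°, h 3508.0 m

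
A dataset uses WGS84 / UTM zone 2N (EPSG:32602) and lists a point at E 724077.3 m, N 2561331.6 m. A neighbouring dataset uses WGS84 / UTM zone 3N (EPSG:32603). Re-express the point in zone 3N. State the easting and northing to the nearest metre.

UTM 2N → geographic: φ = 23.14570037°, λ = -168.81149992°.
UTM 3N (λ₀ = -165°) forward: E = 109611.840 m, N = 2564758.035 m.

E 109612 m, N 2564758 m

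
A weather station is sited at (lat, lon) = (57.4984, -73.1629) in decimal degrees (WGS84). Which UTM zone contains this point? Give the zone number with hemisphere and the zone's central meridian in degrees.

UTM zone = ⌊(λ + 180)/6⌋ + 1; -73.1629° ∈ [-78°, -72°) → zone 18.
Hemisphere: N (φ ≥ 0).
Central meridian λ₀ = 6×18 − 183 = -75°.

Zone 18N, central meridian -75°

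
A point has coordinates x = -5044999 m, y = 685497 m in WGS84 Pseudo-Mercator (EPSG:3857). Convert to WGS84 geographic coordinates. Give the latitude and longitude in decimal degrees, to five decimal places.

R = 6378137 m. λ = x/R = -45.31999710°.
φ = 2·arctan(exp(y/R)) − 90° = 2·arctan(1.11346) − 90° = 6.14610331°.

lat 6.14610°, lon -45.32000°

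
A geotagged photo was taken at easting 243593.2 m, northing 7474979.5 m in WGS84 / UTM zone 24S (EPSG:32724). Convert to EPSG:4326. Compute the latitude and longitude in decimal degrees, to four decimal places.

lat -22.8133°, lon -41.4980°

Zone 24S: λ₀ = -39°, k₀ = 0.9996, false easting 500000 m, false northing 10000000 m.
Meridian distance M = (N − FN)/k₀ = -2526030.9 m.
Inverse transverse Mercator on WGS84 gives φ = -22.81329995°, λ = -41.49800024°.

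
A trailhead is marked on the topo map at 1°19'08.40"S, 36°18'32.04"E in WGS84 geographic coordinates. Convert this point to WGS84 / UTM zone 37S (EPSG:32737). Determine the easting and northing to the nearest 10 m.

E 200520 m, N 9854050 m

Zone 37 central meridian λ₀ = 6×37 − 183 = 39°; Δλ = -2.6911°.
Transverse Mercator on WGS84 with k₀ = 0.9996 gives E = 200516.004 m, N = 9854048.624 m.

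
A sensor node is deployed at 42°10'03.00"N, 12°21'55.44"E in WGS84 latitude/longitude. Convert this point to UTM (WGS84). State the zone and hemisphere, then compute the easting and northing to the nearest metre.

Zone 33N: E 282374 m, N 4671734 m

Longitude 12.3654° lies in the 6° band [12°, 18°), giving zone 33; latitude is north of the equator, so 33N.
Zone 33 central meridian λ₀ = 6×33 − 183 = 15°; Δλ = -2.6346°.
Transverse Mercator on WGS84 with k₀ = 0.9996 gives E = 282374.136 m, N = 4671733.922 m.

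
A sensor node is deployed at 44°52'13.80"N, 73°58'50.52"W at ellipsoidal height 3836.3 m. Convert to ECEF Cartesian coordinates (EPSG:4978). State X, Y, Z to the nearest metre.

X 1250235 m, Y -4354551 m, Z 4479867 m

WGS84: a = 6378137 m, e² = 0.006694380; N(φ) = a/√(1−e²sin²φ) = 6388789.795 m.
X = (N+h)·cosφ·cosλ = 1250234.886 m; Y = (N+h)·cosφ·sinλ = -4354550.637 m; Z = (N(1−e²)+h)·sinφ = 4479867.196 m.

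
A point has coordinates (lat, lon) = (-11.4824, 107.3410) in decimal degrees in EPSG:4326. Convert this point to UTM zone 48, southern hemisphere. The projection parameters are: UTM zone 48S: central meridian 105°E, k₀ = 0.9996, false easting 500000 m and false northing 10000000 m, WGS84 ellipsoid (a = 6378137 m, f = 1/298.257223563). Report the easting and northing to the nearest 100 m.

Zone 48 central meridian λ₀ = 6×48 − 183 = 105°; Δλ = +2.3410°.
Transverse Mercator on WGS84 with k₀ = 0.9996 gives E = 755380.861 m, N = 8729641.517 m.

E 755400 m, N 8729600 m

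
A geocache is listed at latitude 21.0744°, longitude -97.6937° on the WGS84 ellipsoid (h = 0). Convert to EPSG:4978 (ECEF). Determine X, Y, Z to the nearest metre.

X -797119 m, Y -5900509 m, Z 2279083 m

WGS84: a = 6378137 m, e² = 0.006694380; N(φ) = a/√(1−e²sin²φ) = 6380899.149 m.
X = (N+h)·cosφ·cosλ = -797119.452 m; Y = (N+h)·cosφ·sinλ = -5900508.857 m; Z = (N(1−e²)+h)·sinφ = 2279083.360 m.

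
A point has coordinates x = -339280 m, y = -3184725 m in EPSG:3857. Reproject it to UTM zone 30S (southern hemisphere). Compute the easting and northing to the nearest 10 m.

Web Mercator inverse (R = 6378137 m) → φ = -27.48920076°, λ = -3.04780410°.
UTM 30S forward: E = 495277.803 m, N = 6959378.474 m.

E 495280 m, N 6959380 m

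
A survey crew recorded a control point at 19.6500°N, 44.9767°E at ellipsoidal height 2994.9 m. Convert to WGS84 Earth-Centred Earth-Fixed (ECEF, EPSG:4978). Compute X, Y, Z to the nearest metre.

WGS84: a = 6378137 m, e² = 0.006694380; N(φ) = a/√(1−e²sin²φ) = 6380552.496 m.
X = (N+h)·cosφ·cosλ = 4252711.077 m; Y = (N+h)·cosφ·sinλ = 4249253.653 m; Z = (N(1−e²)+h)·sinφ = 2132254.559 m.

X 4252711 m, Y 4249254 m, Z 2132255 m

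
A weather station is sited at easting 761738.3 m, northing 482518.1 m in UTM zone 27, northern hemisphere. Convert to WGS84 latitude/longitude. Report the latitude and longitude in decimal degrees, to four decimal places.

Zone 27N: λ₀ = -21°, k₀ = 0.9996, false easting 500000 m.
Meridian distance M = (N − FN)/k₀ = 482711.2 m.
Inverse transverse Mercator on WGS84 gives φ = 4.36170016°, λ = -18.64170042°.

lat 4.3617°, lon -18.6417°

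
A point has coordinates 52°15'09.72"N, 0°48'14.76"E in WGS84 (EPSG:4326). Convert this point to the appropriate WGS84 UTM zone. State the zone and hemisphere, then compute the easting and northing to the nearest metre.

Zone 31N: E 350110 m, N 5791417 m

Longitude 0.8041° lies in the 6° band [0°, 6°), giving zone 31; latitude is north of the equator, so 31N.
Zone 31 central meridian λ₀ = 6×31 − 183 = 3°; Δλ = -2.1959°.
Transverse Mercator on WGS84 with k₀ = 0.9996 gives E = 350109.743 m, N = 5791416.519 m.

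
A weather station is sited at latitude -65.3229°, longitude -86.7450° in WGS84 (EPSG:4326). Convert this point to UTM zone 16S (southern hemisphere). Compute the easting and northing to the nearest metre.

Zone 16 central meridian λ₀ = 6×16 − 183 = -87°; Δλ = +0.2550°.
Transverse Mercator on WGS84 with k₀ = 0.9996 gives E = 511879.574 m, N = 2755534.051 m.

E 511880 m, N 2755534 m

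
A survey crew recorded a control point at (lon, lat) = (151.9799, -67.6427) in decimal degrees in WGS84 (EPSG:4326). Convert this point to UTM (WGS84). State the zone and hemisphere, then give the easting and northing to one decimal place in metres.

Zone 56S: E 456699.8 m, N 2496614.1 m

Longitude 151.9799° lies in the 6° band [150°, 156°), giving zone 56; latitude is south of the equator, so 56S.
Zone 56 central meridian λ₀ = 6×56 − 183 = 153°; Δλ = -1.0201°.
Transverse Mercator on WGS84 with k₀ = 0.9996 gives E = 456699.799 m, N = 2496614.100 m.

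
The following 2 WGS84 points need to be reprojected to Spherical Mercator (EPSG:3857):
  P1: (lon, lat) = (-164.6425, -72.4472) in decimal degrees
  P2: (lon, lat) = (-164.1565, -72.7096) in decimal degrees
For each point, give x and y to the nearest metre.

P1: x -18327919 m, y -11916251 m; P2: x -18273818 m, y -12013815 m

Web Mercator: x = R·λ, y = R·ln tan(π/4+φ/2), R = 6378137 m.
P1 (-72.4472°, -164.6425°) → (-18327919.263, -11916250.964) m.
P2 (-72.7096°, -164.1565°) → (-18273817.990, -12013815.187) m.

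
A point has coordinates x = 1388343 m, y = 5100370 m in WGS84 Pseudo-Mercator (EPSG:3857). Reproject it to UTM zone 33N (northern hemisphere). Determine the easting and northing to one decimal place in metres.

Web Mercator inverse (R = 6378137 m) → φ = 41.59409875°, λ = 12.47169737°.
UTM 33N forward: E = 289278.366 m, N = 4607798.560 m.

E 289278.4 m, N 4607798.6 m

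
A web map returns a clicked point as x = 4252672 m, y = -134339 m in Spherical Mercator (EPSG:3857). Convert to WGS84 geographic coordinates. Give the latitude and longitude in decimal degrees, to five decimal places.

R = 6378137 m. λ = x/R = 38.20240256°.
φ = 2·arctan(exp(y/R)) − 90° = 2·arctan(0.97916) − 90° = -1.20669855°.

lat -1.20670°, lon 38.20240°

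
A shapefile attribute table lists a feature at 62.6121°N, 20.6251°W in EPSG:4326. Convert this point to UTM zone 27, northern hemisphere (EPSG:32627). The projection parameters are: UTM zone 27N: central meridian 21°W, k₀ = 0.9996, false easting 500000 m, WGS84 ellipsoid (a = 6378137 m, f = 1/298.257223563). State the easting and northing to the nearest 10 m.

E 519240 m, N 6942430 m

Zone 27 central meridian λ₀ = 6×27 − 183 = -21°; Δλ = +0.3749°.
Transverse Mercator on WGS84 with k₀ = 0.9996 gives E = 519241.088 m, N = 6942427.625 m.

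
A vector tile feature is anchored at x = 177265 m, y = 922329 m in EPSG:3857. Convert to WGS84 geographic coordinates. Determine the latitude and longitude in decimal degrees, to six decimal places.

R = 6378137 m. λ = x/R = 1.59239859°.
φ = 2·arctan(exp(y/R)) − 90° = 2·arctan(1.15559) − 90° = 8.25669574°.

lat 8.256696°, lon 1.592399°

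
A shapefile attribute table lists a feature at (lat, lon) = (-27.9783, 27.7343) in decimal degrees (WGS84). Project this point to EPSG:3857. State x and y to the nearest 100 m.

Web Mercator is spherical with R = a = 6378137 m.
x = R·λ = 6378137 × 0.484054851 = 3087368.154 m.
y = R·ln tan(π/4 + φ/2) = 6378137 × -0.508963384 = -3246238.191 m.

x 3087400 m, y -3246200 m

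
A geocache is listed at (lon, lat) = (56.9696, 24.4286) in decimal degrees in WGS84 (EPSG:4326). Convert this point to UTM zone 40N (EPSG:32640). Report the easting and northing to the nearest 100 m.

E 496900 m, N 2701700 m

Zone 40 central meridian λ₀ = 6×40 − 183 = 57°; Δλ = -0.0304°.
Transverse Mercator on WGS84 with k₀ = 0.9996 gives E = 496918.310 m, N = 2701680.193 m.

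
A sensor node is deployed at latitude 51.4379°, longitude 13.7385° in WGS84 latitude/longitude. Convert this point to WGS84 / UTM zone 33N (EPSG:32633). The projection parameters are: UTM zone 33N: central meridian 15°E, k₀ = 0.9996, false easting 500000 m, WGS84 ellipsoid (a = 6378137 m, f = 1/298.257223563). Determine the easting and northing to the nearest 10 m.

E 412320 m, N 5699280 m

Zone 33 central meridian λ₀ = 6×33 − 183 = 15°; Δλ = -1.2615°.
Transverse Mercator on WGS84 with k₀ = 0.9996 gives E = 412318.449 m, N = 5699277.676 m.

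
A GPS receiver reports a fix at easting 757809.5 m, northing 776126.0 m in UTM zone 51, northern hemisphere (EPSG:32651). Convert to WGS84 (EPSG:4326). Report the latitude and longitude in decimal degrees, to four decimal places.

Zone 51N: λ₀ = 123°, k₀ = 0.9996, false easting 500000 m.
Meridian distance M = (N − FN)/k₀ = 776436.6 m.
Inverse transverse Mercator on WGS84 gives φ = 7.01570022°, λ = 125.33359983°.

lat 7.0157°, lon 125.3336°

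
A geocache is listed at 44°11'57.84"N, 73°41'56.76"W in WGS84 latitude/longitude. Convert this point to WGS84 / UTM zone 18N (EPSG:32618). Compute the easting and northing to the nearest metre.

Zone 18 central meridian λ₀ = 6×18 − 183 = -75°; Δλ = +1.3009°.
Transverse Mercator on WGS84 with k₀ = 0.9996 gives E = 603948.825 m, N = 4894842.920 m.

E 603949 m, N 4894843 m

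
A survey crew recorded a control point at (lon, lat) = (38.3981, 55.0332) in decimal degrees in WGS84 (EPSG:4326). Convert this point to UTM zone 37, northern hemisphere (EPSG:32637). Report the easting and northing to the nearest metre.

E 461529 m, N 6098651 m

Zone 37 central meridian λ₀ = 6×37 − 183 = 39°; Δλ = -0.6019°.
Transverse Mercator on WGS84 with k₀ = 0.9996 gives E = 461529.382 m, N = 6098651.489 m.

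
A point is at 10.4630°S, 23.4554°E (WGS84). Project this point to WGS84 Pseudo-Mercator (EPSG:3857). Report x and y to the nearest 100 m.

Web Mercator is spherical with R = a = 6378137 m.
x = R·λ = 6378137 × 0.409373957 = 2611043.184 m.
y = R·ln tan(π/4 + φ/2) = 6378137 × -0.183637306 = -1171263.893 m.

x 2611000 m, y -1171300 m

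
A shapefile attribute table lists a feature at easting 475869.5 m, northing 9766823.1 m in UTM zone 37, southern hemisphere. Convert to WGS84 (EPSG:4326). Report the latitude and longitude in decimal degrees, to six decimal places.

lat -2.109600°, lon 38.783000°

Zone 37S: λ₀ = 39°, k₀ = 0.9996, false easting 500000 m, false northing 10000000 m.
Meridian distance M = (N − FN)/k₀ = -233270.2 m.
Inverse transverse Mercator on WGS84 gives φ = -2.10959977°, λ = 38.78299972°.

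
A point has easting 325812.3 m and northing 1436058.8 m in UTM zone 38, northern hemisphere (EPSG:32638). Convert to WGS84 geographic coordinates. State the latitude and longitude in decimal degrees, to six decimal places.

lat 12.985300°, lon 43.394000°

Zone 38N: λ₀ = 45°, k₀ = 0.9996, false easting 500000 m.
Meridian distance M = (N − FN)/k₀ = 1436633.5 m.
Inverse transverse Mercator on WGS84 gives φ = 12.98530036°, λ = 43.39400016°.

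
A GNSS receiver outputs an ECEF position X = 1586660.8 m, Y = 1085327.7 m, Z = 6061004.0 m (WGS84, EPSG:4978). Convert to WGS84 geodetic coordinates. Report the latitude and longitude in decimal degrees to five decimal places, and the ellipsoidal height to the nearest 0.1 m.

λ = atan2(Y, X) = 34.37340009°; p = √(X²+Y²) = 1922349.8 m.
Bowring's method on WGS84 (a = 6378137 m, b = 6356752.314 m) gives φ = 72.51329978°, h = -144.804 m.

lat 72.51330°, lon 34.37340°, h -144.8 m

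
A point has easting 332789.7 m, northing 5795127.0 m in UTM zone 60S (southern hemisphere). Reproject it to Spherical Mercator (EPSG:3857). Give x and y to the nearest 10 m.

Unproject from UTM 60S (λ₀ = 177°) → φ = -37.97609984°, λ = 175.09620034°.
Web Mercator (R = 6378137 m): x = 19491619.862 m, y = -4576050.071 m.

x 19491620 m, y -4576050 m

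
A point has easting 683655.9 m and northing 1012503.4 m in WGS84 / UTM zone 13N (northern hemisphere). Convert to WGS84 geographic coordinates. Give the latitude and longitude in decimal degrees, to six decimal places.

lat 9.155800°, lon -103.328600°

Zone 13N: λ₀ = -105°, k₀ = 0.9996, false easting 500000 m.
Meridian distance M = (N − FN)/k₀ = 1012908.6 m.
Inverse transverse Mercator on WGS84 gives φ = 9.15580003°, λ = -103.32859960°.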